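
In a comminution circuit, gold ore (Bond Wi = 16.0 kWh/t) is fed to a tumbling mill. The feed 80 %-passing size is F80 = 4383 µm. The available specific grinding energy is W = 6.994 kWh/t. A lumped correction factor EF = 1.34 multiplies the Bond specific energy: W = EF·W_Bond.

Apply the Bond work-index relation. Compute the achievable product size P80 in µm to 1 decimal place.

P80 = 439.0 µm

W_Bond = 10·Wi·(1/√P₈₀ − 1/√F₈₀)
W_Bond = W / EF = 6.994 / 1.34 = 5.2194 kWh/t
P80^-0.5 = F80^-0.5 + W_Bond/(10 Wi)
  = 5.2194/(10·16.0) + 1/√4383 = 0.032621 + 0.015105 = 0.047726
P80 = (1/0.047726)² = 20.9529² = 439.02 µm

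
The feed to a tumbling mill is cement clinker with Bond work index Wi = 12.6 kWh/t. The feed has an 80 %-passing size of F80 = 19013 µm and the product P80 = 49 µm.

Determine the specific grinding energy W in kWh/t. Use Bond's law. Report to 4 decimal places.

W = 17.0862 kWh/t

W = 10·Wi·[P80^(−½) − F80^(−½)]
1/√49 = 0.142857;  1/√19013 = 0.007252
W = 10·12.6·(0.142857 − 0.007252) = 17.0862 kWh/t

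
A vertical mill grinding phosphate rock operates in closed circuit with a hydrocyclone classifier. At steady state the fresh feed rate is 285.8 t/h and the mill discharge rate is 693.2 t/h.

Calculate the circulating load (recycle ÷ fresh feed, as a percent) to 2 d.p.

Steady state: M = F + R.
R = M − F = 693.2 − 285.8 = 407.4 t/h
CL = 100·R/F = 100·407.4/285.8 = 142.55 %

CL = 142.55 %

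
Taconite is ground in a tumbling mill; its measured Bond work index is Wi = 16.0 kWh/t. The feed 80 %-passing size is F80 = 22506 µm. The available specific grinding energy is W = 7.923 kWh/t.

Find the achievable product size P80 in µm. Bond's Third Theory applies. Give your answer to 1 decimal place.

W = 10 Wi (1/√P80 − 1/√F80)  [Bond]
P80^(−½) = W/(10 Wi) + F80^(−½)
  = 7.9230/(10·16.0) + 1/√22506 = 0.049519 + 0.006666 = 0.056185
P80 = (1/0.056185)² = 17.7985² = 316.79 µm

P80 = 316.8 µm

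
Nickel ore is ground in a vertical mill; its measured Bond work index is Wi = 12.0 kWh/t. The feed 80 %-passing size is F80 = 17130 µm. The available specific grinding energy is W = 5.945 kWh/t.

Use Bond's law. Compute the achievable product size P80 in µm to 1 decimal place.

W = 10·Wi·[P80^(−½) − F80^(−½)]
1/√P80 = 1/√F80 + W/(10·Wi)
  = 5.9450/(10·12.0) + 1/√17130 = 0.049542 + 0.007640 = 0.057182
P80 = (1/0.057182)² = 17.4880² = 305.83 µm

P80 = 305.8 µm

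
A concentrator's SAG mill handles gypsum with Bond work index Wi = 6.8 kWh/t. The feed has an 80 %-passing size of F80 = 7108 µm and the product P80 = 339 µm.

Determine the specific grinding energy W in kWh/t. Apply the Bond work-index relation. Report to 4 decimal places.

W = 2.8867 kWh/t

W = 10·Wi·(P80^(-½) − F80^(-½))
1/√339 = 0.054313;  1/√7108 = 0.011861
W = 10·6.8·(0.054313 − 0.011861) = 2.8867 kWh/t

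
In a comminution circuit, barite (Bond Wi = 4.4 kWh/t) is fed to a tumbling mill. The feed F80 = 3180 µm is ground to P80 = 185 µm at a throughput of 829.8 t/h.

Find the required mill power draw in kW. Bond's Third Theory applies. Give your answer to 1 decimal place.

W = 10·Wi·(P80^(-½) − F80^(-½))
W = 10·4.4·(1/√185 − 1/√3180) = 10·4.4·(0.055788) = 2.4547 kWh/t
Power = W × throughput = 2.4547 kWh/t × 829.8 t/h = 2036.9 kW

P = 2036.9 kW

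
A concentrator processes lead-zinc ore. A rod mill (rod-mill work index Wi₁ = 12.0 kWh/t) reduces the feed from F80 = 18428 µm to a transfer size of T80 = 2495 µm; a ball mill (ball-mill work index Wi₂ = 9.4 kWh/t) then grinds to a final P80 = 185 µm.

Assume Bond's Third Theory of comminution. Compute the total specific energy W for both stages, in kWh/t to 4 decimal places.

W = 10 Wi (P80^-0.5 − F80^-0.5)
Stage 1 (18428→2495 µm, Wi₁=12.0): W₁ = 10·12.0·(0.020020 − 0.007366) = 1.5184 kWh/t
Stage 2 (2495→185 µm, Wi₂=9.4): W₂ = 10·9.4·(0.073521 − 0.020020) = 5.0291 kWh/t
W = W₁ + W₂ = 1.5184 + 5.0291 = 6.5476 kWh/t

W = 6.5476 kWh/t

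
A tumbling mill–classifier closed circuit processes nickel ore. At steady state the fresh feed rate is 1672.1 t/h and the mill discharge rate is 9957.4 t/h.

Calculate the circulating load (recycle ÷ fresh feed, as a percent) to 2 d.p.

Mill node: discharge = fresh + recycle.
R = M − F = 9957.4 − 1672.1 = 8285.3 t/h
CL = 100·R/F = 100·8285.3/1672.1 = 495.50 %

CL = 495.50 %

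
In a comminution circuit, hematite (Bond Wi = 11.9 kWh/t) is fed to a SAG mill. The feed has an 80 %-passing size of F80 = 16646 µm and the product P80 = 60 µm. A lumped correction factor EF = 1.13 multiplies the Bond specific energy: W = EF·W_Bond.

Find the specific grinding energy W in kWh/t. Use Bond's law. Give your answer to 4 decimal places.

W = 10 Wi (1/√P80 − 1/√F80)  [Bond]
1/√60 = 0.129099;  1/√16646 = 0.007751
W = 10·11.9·(0.129099 − 0.007751) = 14.4405 kWh/t
Corrected W = EF·W_Bond = 1.13·14.4405 = 16.3178 kWh/t

W = 16.3178 kWh/t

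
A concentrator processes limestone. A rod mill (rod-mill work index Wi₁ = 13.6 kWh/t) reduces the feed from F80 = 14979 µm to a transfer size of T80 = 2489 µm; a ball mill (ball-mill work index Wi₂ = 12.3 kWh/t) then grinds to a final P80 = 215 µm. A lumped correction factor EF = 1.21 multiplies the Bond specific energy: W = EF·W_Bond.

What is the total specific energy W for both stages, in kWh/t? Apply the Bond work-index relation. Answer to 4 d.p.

W = 9.1208 kWh/t

W = 10 Wi (P80^-0.5 − F80^-0.5)
Stage 1 (14979→2489 µm, Wi₁=13.6): W₁ = 10·13.6·(0.020044 − 0.008171) = 1.6148 kWh/t
Stage 2 (2489→215 µm, Wi₂=12.3): W₂ = 10·12.3·(0.068199 − 0.020044) = 5.9231 kWh/t
W = W₁ + W₂ = 1.6148 + 5.9231 = 7.5379 kWh/t
Apply correction: 7.5379 × 1.21 = 9.1208 kWh/t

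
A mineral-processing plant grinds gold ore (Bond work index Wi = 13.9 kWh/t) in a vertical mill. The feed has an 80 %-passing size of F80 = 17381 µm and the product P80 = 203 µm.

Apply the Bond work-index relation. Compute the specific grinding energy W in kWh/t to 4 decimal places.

W = 8.7016 kWh/t

Bond: W = 10·Wi·(1/√P80 − 1/√F80)
1/√203 = 0.070186;  1/√17381 = 0.007585
W = 10·13.9·(0.070186 − 0.007585) = 8.7016 kWh/t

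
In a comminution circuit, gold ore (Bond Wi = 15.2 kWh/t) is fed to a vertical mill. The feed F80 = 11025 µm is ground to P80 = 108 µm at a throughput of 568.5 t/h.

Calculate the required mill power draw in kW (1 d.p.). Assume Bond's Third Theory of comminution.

P = 7492.0 kW

Bond:  W = 10 Wi (1/√P − 1/√F)
W = 10·15.2·(1/√108 − 1/√11025) = 10·15.2·(0.086701) = 13.1786 kWh/t
P_mill = W·ṁ = 13.1786·568.5 = 7492.0 kW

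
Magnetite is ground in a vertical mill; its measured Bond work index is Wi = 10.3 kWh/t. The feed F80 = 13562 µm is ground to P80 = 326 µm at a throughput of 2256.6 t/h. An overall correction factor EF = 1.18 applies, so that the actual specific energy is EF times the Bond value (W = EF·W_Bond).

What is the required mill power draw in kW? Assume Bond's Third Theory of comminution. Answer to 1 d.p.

P = 12835.1 kW

Bond: W = 10·Wi·(1/√P80 − 1/√F80)
W = 10·10.3·(1/√326 − 1/√13562) = 10·10.3·(0.046798) = 4.8202 kWh/t
With EF = 1.18: W = 4.8202·1.18 = 5.6878 kWh/t
Power = W × throughput = 5.6878 kWh/t × 2256.6 t/h = 12835.1 kW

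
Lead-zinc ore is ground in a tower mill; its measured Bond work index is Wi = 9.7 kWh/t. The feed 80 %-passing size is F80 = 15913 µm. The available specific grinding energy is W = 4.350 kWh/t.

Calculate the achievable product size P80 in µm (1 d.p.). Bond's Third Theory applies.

P80 = 359.1 µm

W = 10·Wi·[P80^(−½) − F80^(−½)]
1/√P80 = 1/√F80 + W/(10·Wi)
  = 4.3500/(10·9.7) + 1/√15913 = 0.044845 + 0.007927 = 0.052773
P80 = (1/0.052773)² = 18.9492² = 359.07 µm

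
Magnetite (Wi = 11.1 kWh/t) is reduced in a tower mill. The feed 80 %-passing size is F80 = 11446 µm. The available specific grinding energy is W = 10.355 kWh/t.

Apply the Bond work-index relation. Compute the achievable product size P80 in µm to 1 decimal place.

W = 10 Wi (1/√P80 − 1/√F80)  [Bond]
⇒ 1/√P80 = W/(10 Wi) + 1/√F80
  = 10.3550/(10·11.1) + 1/√11446 = 0.093288 + 0.009347 = 0.102635
P80 = (1/0.102635)² = 9.7432² = 94.93 µm

P80 = 94.9 µm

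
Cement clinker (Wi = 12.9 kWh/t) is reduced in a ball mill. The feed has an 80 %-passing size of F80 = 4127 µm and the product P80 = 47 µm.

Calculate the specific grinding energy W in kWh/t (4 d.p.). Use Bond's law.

W = 10 Wi (P80^-0.5 − F80^-0.5)
1/√47 = 0.145865;  1/√4127 = 0.015566
W = 10·12.9·(0.145865 − 0.015566) = 16.8085 kWh/t

W = 16.8085 kWh/t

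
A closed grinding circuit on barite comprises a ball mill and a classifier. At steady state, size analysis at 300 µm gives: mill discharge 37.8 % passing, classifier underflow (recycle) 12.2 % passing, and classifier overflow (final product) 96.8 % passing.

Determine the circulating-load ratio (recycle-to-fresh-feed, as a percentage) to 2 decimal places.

CL = 230.47 %

Classifier node, passing 300 µm:
r = (o − d)/(d − u)
r = (96.8 − 37.8)/(37.8 − 12.2) = 59.0/25.6 = 2.3047
CL = 100·r = 230.47 %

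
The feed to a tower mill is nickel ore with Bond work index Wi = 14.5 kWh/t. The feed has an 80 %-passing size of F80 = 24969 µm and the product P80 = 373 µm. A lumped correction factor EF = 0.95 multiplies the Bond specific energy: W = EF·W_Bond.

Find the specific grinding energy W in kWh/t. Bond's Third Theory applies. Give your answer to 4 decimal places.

W = 6.2607 kWh/t

W = 10·Wi·(P80^(-½) − F80^(-½))
1/√373 = 0.051778;  1/√24969 = 0.006328
W = 10·14.5·(0.051778 − 0.006328) = 6.5902 kWh/t
With EF = 0.95: W = 6.5902·0.95 = 6.2607 kWh/t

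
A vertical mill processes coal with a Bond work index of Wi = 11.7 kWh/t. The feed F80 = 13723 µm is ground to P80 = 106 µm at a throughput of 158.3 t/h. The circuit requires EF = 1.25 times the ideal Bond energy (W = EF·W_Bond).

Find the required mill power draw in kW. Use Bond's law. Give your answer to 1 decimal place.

P = 2051.0 kW

W = 10 Wi (P80^-0.5 − F80^-0.5)
W = 10·11.7·(1/√106 − 1/√13723) = 10·11.7·(0.088592) = 10.3653 kWh/t
Corrected W = EF·W_Bond = 1.25·10.3653 = 12.9566 kWh/t
P = W·T = 12.9566·158.3 = 2051.0 kW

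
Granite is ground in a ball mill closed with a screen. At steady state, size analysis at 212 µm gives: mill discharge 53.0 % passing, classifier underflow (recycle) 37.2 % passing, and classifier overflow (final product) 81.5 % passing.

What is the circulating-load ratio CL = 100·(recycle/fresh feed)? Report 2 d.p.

CL = 180.38 %

Two-product formula at 212 µm:
r = (o − d)/(d − u)
r = (81.5 − 53.0)/(53.0 − 37.2) = 28.5/15.8 = 1.8038
CL = 100·r = 180.38 %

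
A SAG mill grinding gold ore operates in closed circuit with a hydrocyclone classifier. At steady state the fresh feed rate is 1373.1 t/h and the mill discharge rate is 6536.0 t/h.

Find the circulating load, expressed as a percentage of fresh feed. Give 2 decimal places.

Discharge = new feed + return, hence
R = M − F = 6536.0 − 1373.1 = 5162.9 t/h
CL = 100·R/F = 100·5162.9/1373.1 = 376.00 %

CL = 376.00 %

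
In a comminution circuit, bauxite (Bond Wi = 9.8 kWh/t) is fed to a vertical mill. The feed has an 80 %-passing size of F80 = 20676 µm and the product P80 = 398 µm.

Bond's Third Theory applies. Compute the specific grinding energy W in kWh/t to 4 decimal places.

W = 4.2308 kWh/t

W = 10 Wi (P80^-0.5 − F80^-0.5)
1/√398 = 0.050125;  1/√20676 = 0.006955
W = 10·9.8·(0.050125 − 0.006955) = 4.2308 kWh/t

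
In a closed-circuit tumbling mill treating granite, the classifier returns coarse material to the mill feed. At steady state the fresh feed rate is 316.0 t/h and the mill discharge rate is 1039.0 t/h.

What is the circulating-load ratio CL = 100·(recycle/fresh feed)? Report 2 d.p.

Discharge = new feed + return, hence
R = M − F = 1039.0 − 316.0 = 723.0 t/h
CL = 100·R/F = 100·723.0/316.0 = 228.80 %

CL = 228.80 %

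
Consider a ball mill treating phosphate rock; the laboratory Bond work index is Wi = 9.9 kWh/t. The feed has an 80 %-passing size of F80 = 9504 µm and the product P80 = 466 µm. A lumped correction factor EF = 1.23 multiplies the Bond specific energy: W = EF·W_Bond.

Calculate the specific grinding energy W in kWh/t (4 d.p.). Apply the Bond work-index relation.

W = 4.3918 kWh/t

W = 10 Wi / √P80 − 10 Wi / √F80
1/√466 = 0.046324;  1/√9504 = 0.010258
W = 10·9.9·(0.046324 − 0.010258) = 3.5706 kWh/t
Apply correction: 3.5706 × 1.23 = 4.3918 kWh/t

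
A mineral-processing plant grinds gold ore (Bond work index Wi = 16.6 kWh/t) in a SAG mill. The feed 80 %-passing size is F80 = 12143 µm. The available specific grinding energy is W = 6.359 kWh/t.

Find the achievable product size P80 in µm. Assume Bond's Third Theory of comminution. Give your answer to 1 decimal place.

P80 = 445.4 µm

W = 10 Wi / √P80 − 10 Wi / √F80
⇒ 1/√P80 = W/(10·Wi) + 1/√F80
  = 6.3590/(10·16.6) + 1/√12143 = 0.038307 + 0.009075 = 0.047382
P80 = (1/0.047382)² = 21.1050² = 445.42 µm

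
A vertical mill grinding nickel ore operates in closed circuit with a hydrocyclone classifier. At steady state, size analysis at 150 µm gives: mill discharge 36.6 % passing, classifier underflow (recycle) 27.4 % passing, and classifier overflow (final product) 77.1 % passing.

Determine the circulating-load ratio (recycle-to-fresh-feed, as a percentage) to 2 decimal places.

Let r = R/F. Size balance at 150 µm:
d + r·d = r·u + o → r(d−u) = o−d
r = (77.1 − 36.6)/(36.6 − 27.4) = 40.5/9.2 = 4.4022
CL = 100·r = 440.22 %

CL = 440.22 %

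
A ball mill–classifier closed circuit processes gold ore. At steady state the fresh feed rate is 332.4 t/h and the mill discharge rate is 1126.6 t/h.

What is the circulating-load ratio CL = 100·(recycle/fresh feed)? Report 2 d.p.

Discharge = new feed + return, hence
R = M − F = 1126.6 − 332.4 = 794.2 t/h
CL = 100·R/F = 100·794.2/332.4 = 238.93 %

CL = 238.93 %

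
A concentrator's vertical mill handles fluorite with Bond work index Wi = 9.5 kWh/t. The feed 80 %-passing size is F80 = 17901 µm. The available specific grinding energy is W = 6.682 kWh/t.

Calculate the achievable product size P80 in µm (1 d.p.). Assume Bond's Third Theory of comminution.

Bond: W = 10·Wi·(1/√P80 − 1/√F80)
⇒ 1/√P80 = W/(10·Wi) + 1/√F80
  = 6.6820/(10·9.5) + 1/√17901 = 0.070337 + 0.007474 = 0.077811
P80 = (1/0.077811)² = 12.8517² = 165.17 µm

P80 = 165.2 µm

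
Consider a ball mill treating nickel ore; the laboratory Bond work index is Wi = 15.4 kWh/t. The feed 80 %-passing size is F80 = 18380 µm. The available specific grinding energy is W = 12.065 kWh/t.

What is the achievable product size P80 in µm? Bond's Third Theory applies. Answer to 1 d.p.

Bond: W = 10·Wi·(1/√P80 − 1/√F80)
1/√P80 = 1/√F80 + W/(10·Wi)
  = 12.0650/(10·15.4) + 1/√18380 = 0.078344 + 0.007376 = 0.085720
P80 = (1/0.085720)² = 11.6659² = 136.09 µm

P80 = 136.1 µm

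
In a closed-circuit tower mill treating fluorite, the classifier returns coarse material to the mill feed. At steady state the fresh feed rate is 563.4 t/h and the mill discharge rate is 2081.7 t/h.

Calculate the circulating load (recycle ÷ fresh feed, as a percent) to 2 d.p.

CL = 269.49 %

Mill node: discharge = fresh + recycle.
R = M − F = 2081.7 − 563.4 = 1518.3 t/h
CL = 100·R/F = 100·1518.3/563.4 = 269.49 %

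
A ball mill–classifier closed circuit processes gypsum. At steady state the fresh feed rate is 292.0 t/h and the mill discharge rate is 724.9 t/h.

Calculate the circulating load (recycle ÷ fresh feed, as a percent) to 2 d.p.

Steady state: M = F + R.
R = M − F = 724.9 − 292.0 = 432.9 t/h
CL = 100·R/F = 100·432.9/292.0 = 148.25 %

CL = 148.25 %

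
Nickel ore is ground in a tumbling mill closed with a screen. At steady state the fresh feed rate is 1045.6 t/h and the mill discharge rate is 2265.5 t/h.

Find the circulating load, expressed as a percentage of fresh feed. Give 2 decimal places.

Mill node: discharge = fresh + recycle.
R = M − F = 2265.5 − 1045.6 = 1219.9 t/h
CL = 100·R/F = 100·1219.9/1045.6 = 116.67 %

CL = 116.67 %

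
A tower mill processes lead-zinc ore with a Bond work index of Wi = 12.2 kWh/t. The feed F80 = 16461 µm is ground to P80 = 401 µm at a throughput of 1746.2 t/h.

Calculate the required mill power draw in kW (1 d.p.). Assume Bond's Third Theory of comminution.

P = 8978.1 kW

W = 10 Wi / √P80 − 10 Wi / √F80
W = 10·12.2·(1/√401 − 1/√16461) = 10·12.2·(0.042143) = 5.1415 kWh/t
P = W·T = 5.1415·1746.2 = 8978.1 kW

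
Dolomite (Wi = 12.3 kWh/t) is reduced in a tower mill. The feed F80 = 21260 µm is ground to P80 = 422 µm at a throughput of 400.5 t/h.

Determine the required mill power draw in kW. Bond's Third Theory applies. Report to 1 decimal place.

W = 10 Wi / √P80 − 10 Wi / √F80
W = 10·12.3·(1/√422 − 1/√21260) = 10·12.3·(0.041821) = 5.1440 kWh/t
Power = W × throughput = 5.1440 kWh/t × 400.5 t/h = 2060.2 kW

P = 2060.2 kW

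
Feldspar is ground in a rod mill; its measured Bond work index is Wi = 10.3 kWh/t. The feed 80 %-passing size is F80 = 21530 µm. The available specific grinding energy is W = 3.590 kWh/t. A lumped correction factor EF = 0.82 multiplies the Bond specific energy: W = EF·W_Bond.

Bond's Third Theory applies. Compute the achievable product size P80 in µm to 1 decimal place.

P80 = 411.1 µm

W_Bond = 10·Wi·(1/√P₈₀ − 1/√F₈₀)
W_Bond = W / EF = 3.590 / 0.82 = 4.3780 kWh/t
1/√P80 = 1/√F80 + W_Bond/(10·Wi)
  = 4.3780/(10·10.3) + 1/√21530 = 0.042505 + 0.006815 = 0.049321
P80 = (1/0.049321)² = 20.2755² = 411.10 µm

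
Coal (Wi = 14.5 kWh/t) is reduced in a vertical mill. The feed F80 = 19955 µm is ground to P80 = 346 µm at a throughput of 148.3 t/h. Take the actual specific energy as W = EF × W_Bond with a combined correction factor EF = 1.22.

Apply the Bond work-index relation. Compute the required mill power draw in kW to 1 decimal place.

P = 1224.6 kW

Bond:  W = 10 Wi (1/√P − 1/√F)
W = 10·14.5·(1/√346 − 1/√19955) = 10·14.5·(0.046681) = 6.7688 kWh/t
Apply correction: 6.7688 × 1.22 = 8.2579 kWh/t
Power = W × throughput = 8.2579 kWh/t × 148.3 t/h = 1224.6 kW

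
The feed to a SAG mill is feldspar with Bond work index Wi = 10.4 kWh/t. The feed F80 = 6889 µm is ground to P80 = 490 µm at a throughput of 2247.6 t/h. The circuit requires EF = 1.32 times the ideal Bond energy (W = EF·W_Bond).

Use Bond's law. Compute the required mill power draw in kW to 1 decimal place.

W = 10 Wi / √P80 − 10 Wi / √F80
W = 10·10.4·(1/√490 − 1/√6889) = 10·10.4·(0.033127) = 3.4452 kWh/t
Apply correction: 3.4452 × 1.32 = 4.5477 kWh/t
Mill draw = 4.5477 × 2247.6 = 10221.4 kW

P = 10221.4 kW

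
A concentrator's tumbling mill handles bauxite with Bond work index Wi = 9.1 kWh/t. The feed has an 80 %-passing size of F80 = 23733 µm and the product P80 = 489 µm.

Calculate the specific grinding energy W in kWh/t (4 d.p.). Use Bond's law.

W = 10·Wi·(P80^(-½) − F80^(-½))
1/√489 = 0.045222;  1/√23733 = 0.006491
W = 10·9.1·(0.045222 − 0.006491) = 3.5245 kWh/t

W = 3.5245 kWh/t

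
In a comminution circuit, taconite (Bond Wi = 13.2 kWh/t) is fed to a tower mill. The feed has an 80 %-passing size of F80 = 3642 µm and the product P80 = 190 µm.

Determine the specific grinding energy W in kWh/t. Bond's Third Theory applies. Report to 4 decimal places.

Bond: W = 10·Wi·(1/√P80 − 1/√F80)
1/√190 = 0.072548;  1/√3642 = 0.016570
W = 10·13.2·(0.072548 − 0.016570) = 7.3890 kWh/t

W = 7.3890 kWh/t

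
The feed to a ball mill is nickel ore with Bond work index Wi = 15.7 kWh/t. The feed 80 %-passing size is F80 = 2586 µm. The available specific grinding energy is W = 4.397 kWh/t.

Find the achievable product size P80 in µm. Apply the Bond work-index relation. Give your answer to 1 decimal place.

P80 = 440.0 µm

W = 10 Wi (1/√P80 − 1/√F80)  [Bond]
⇒ 1/√P80 = W/(10 Wi) + 1/√F80
  = 4.3970/(10·15.7) + 1/√2586 = 0.028006 + 0.019665 = 0.047671
P80 = (1/0.047671)² = 20.9771² = 440.04 µm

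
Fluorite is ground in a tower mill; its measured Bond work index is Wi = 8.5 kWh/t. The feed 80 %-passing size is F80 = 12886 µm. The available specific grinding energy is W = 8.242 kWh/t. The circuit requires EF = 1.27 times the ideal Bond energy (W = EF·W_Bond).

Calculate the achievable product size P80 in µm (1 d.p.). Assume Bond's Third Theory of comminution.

P80 = 137.9 µm

W = 10 Wi (P80^-0.5 − F80^-0.5)
W_Bond = W / EF = 8.242 / 1.27 = 6.4898 kWh/t
⇒ 1/√P80 = W_Bond/(10·Wi) + 1/√F80
  = 6.4898/(10·8.5) + 1/√12886 = 0.076350 + 0.008809 = 0.085159
P80 = (1/0.085159)² = 11.7427² = 137.89 µm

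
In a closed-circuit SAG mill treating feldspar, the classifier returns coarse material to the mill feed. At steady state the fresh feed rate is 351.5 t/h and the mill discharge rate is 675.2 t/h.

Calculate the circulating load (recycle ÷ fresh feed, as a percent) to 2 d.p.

Mill node: discharge = fresh + recycle.
R = M − F = 675.2 − 351.5 = 323.7 t/h
CL = 100·R/F = 100·323.7/351.5 = 92.09 %

CL = 92.09 %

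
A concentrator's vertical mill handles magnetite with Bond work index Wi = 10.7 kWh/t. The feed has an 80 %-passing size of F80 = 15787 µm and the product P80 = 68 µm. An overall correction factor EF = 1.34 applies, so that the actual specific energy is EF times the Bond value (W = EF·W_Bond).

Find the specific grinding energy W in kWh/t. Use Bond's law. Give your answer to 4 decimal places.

W = 16.2462 kWh/t

Bond:  W = 10 Wi (1/√P − 1/√F)
1/√68 = 0.121268;  1/√15787 = 0.007959
W = 10·10.7·(0.121268 − 0.007959) = 12.1241 kWh/t
With EF = 1.34: W = 12.1241·1.34 = 16.2462 kWh/t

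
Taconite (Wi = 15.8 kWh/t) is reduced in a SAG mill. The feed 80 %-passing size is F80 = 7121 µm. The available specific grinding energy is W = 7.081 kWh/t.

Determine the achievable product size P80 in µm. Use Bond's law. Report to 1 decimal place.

P80 = 311.4 µm

W = 10·Wi·(P80^(-½) − F80^(-½))
⇒ 1/√P80 = W/(10 Wi) + 1/√F80
  = 7.0810/(10·15.8) + 1/√7121 = 0.044816 + 0.011850 = 0.056667
P80 = (1/0.056667)² = 17.6470² = 311.42 µm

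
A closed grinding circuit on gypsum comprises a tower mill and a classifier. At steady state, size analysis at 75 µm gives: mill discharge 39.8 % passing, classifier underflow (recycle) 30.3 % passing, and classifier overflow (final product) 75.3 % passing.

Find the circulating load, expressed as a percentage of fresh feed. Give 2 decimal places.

Balance %-passing 75 µm (r = R/F):
(1+r)·d = r·u + o ⇒ r = (o−d)/(d−u)
r = (75.3 − 39.8)/(39.8 − 30.3) = 35.5/9.5 = 3.7368
CL = 100·r = 373.68 %

CL = 373.68 %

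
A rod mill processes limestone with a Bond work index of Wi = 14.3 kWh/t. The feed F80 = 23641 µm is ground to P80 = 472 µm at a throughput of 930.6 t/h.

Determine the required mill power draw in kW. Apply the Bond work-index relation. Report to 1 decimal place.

P = 5259.8 kW

W = 10·Wi·(P80^(-½) − F80^(-½))
W = 10·14.3·(1/√472 − 1/√23641) = 10·14.3·(0.039525) = 5.6521 kWh/t
P = W·T = 5.6521·930.6 = 5259.8 kW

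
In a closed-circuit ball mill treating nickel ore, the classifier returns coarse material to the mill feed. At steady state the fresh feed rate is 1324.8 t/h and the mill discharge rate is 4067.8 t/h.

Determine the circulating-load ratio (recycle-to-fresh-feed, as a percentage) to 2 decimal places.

CL = 207.05 %

M = F + R at steady state, so:
R = M − F = 4067.8 − 1324.8 = 2743.0 t/h
CL = 100·R/F = 100·2743.0/1324.8 = 207.05 %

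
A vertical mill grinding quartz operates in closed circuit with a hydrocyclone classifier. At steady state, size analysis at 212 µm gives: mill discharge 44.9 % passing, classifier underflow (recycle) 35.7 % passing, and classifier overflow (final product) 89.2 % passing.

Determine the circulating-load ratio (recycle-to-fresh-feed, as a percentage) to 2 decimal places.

CL = 481.52 %

Classifier node, passing 212 µm:
(1+r)d = ru + o → r = (o−d)/(d−u)
r = (89.2 − 44.9)/(44.9 − 35.7) = 44.3/9.2 = 4.8152
CL = 100·r = 481.52 %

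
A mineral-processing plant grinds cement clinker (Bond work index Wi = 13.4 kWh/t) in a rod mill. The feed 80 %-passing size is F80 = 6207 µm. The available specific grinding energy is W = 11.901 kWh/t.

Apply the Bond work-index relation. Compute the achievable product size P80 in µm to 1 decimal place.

W = 10·Wi·[P80^(−½) − F80^(−½)]
⇒ 1/√P80 = W/(10·Wi) + 1/√F80
  = 11.9010/(10·13.4) + 1/√6207 = 0.088813 + 0.012693 = 0.101506
P80 = (1/0.101506)² = 9.8516² = 97.05 µm

P80 = 97.1 µm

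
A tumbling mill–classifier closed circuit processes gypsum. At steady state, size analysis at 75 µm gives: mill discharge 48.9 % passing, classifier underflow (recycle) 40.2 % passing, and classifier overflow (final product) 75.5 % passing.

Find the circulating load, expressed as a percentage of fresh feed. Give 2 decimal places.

Mass balance on the −75 µm fraction:
Fd + Rd = Ru + Fo ⇒ R/F = (o−d)/(d−u)
r = (75.5 − 48.9)/(48.9 − 40.2) = 26.6/8.7 = 3.0575
CL = 100·r = 305.75 %

CL = 305.75 %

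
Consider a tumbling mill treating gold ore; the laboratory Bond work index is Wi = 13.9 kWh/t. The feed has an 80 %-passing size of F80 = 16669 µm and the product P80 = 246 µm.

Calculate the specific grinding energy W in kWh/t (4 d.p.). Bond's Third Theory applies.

W = 7.7857 kWh/t

W = 10 Wi (1/√P80 − 1/√F80)  [Bond]
1/√246 = 0.063758;  1/√16669 = 0.007745
W = 10·13.9·(0.063758 − 0.007745) = 7.7857 kWh/t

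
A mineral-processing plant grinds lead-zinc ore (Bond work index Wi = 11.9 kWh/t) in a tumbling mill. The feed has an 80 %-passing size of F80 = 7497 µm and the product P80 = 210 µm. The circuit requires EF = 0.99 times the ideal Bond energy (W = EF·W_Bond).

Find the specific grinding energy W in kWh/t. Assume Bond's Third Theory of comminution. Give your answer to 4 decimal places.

W = 10 Wi / √P80 − 10 Wi / √F80
1/√210 = 0.069007;  1/√7497 = 0.011549
W = 10·11.9·(0.069007 − 0.011549) = 6.8374 kWh/t
Corrected W = EF·W_Bond = 0.99·6.8374 = 6.7690 kWh/t

W = 6.7690 kWh/t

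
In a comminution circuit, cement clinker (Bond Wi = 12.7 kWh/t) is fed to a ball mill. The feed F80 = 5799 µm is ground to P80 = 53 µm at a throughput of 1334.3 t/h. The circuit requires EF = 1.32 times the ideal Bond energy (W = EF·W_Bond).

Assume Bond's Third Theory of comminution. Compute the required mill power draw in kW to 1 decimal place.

P = 27787.8 kW

W_Bond = 10·Wi·(1/√P₈₀ − 1/√F₈₀)
W = 10·12.7·(1/√53 − 1/√5799) = 10·12.7·(0.124229) = 15.7771 kWh/t
Apply correction: 15.7771 × 1.32 = 20.8257 kWh/t
P = W·T = 20.8257·1334.3 = 27787.8 kW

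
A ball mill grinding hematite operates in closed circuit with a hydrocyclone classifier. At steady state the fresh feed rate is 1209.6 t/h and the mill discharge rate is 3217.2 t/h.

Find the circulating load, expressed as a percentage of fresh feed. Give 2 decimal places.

CL = 165.97 %

M = F + R at steady state, so:
R = M − F = 3217.2 − 1209.6 = 2007.6 t/h
CL = 100·R/F = 100·2007.6/1209.6 = 165.97 %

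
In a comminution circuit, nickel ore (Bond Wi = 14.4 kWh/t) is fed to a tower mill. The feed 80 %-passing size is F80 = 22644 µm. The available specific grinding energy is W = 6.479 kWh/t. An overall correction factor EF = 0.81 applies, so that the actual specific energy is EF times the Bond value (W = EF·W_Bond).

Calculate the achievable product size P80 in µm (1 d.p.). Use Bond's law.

P80 = 258.5 µm

W = 10 Wi (1/√P80 − 1/√F80)  [Bond]
W_Bond = W / EF = 6.479 / 0.81 = 7.9988 kWh/t
⇒ 1/√P80 = W_Bond/(10 Wi) + 1/√F80
  = 7.9988/(10·14.4) + 1/√22644 = 0.055547 + 0.006645 = 0.062192
P80 = (1/0.062192)² = 16.0791² = 258.54 µm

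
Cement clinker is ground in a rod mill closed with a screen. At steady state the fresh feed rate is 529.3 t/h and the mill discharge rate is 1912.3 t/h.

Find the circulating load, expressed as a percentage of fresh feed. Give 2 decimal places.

CL = 261.29 %

M = F + R at steady state, so:
R = M − F = 1912.3 − 529.3 = 1383.0 t/h
CL = 100·R/F = 100·1383.0/529.3 = 261.29 %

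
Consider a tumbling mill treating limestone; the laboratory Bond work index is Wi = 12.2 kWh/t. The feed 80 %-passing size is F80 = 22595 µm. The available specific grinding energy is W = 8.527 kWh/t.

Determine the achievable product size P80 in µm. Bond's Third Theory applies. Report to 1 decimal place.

P80 = 170.7 µm

W = 10 Wi (P80^-0.5 − F80^-0.5)
1/√P80 = 1/√F80 + W/(10·Wi)
  = 8.5270/(10·12.2) + 1/√22595 = 0.069893 + 0.006653 = 0.076546
P80 = (1/0.076546)² = 13.0640² = 170.67 µm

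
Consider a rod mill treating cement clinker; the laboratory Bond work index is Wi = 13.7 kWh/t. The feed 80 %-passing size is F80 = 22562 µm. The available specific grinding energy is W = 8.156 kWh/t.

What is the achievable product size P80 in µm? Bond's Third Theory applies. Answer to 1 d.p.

P80 = 228.2 µm

W = 10 Wi / √P80 − 10 Wi / √F80
1/√P80 = 1/√F80 + W/(10·Wi)
  = 8.1560/(10·13.7) + 1/√22562 = 0.059533 + 0.006658 = 0.066190
P80 = (1/0.066190)² = 15.1079² = 228.25 µm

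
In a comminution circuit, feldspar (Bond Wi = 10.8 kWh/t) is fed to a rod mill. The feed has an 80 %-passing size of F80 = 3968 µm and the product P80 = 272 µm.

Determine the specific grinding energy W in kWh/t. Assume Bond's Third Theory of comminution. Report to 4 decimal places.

W = 4.8340 kWh/t

W = 10·Wi·[P80^(−½) − F80^(−½)]
1/√272 = 0.060634;  1/√3968 = 0.015875
W = 10·10.8·(0.060634 − 0.015875) = 4.8340 kWh/t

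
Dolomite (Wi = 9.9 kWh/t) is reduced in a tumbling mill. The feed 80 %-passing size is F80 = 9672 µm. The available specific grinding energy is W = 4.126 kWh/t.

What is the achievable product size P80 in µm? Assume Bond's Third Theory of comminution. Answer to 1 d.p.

Bond: W = 10·Wi·(1/√P80 − 1/√F80)
⇒ 1/√P80 = W/(10·Wi) + 1/√F80
  = 4.1260/(10·9.9) + 1/√9672 = 0.041677 + 0.010168 = 0.051845
P80 = (1/0.051845)² = 19.2883² = 372.04 µm

P80 = 372.0 µm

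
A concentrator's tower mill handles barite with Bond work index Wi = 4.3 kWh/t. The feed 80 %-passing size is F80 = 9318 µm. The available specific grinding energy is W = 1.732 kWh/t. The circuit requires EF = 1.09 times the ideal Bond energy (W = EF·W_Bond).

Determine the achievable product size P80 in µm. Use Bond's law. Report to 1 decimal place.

P80 = 446.7 µm

W = 10 Wi (P80^-0.5 − F80^-0.5)
W_Bond = W / EF = 1.732 / 1.09 = 1.5890 kWh/t
⇒ 1/√P80 = W_Bond/(10·Wi) + 1/√F80
  = 1.5890/(10·4.3) + 1/√9318 = 0.036953 + 0.010359 = 0.047313
P80 = (1/0.047313)² = 21.1359² = 446.73 µm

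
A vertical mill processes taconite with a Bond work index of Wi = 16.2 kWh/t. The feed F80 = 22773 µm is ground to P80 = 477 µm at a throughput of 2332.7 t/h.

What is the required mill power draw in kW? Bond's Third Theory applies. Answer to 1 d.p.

P = 14798.6 kW

Bond:  W = 10 Wi (1/√P − 1/√F)
W = 10·16.2·(1/√477 − 1/√22773) = 10·16.2·(0.039160) = 6.3440 kWh/t
P_mill = W·ṁ = 6.3440·2332.7 = 14798.6 kW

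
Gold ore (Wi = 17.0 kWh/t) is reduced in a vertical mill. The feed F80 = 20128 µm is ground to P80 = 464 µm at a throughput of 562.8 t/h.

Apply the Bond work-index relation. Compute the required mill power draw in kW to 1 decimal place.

W = 10 Wi (P80^-0.5 − F80^-0.5)
W = 10·17.0·(1/√464 − 1/√20128) = 10·17.0·(0.039375) = 6.6938 kWh/t
P = W·T = 6.6938·562.8 = 3767.3 kW

P = 3767.3 kW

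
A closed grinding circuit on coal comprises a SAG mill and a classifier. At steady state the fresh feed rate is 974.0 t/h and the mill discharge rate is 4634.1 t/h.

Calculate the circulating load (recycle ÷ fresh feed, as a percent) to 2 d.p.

M = F + R at steady state, so:
R = M − F = 4634.1 − 974.0 = 3660.1 t/h
CL = 100·R/F = 100·3660.1/974.0 = 375.78 %

CL = 375.78 %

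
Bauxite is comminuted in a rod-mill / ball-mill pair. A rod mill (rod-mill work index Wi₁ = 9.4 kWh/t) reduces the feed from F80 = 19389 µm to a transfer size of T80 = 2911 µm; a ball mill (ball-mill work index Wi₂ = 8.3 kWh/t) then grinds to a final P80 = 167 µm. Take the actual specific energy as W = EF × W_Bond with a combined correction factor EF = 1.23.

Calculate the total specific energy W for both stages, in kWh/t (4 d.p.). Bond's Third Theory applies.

W = 10·Wi·(P80^(-½) − F80^(-½))
Stage 1 (19389→2911 µm, Wi₁=9.4): W₁ = 10·9.4·(0.018534 − 0.007182) = 1.0672 kWh/t
Stage 2 (2911→167 µm, Wi₂=8.3): W₂ = 10·8.3·(0.077382 − 0.018534) = 4.8844 kWh/t
W = W₁ + W₂ = 1.0672 + 4.8844 = 5.9515 kWh/t
With EF = 1.23: W = 5.9515·1.23 = 7.3204 kWh/t

W = 7.3204 kWh/t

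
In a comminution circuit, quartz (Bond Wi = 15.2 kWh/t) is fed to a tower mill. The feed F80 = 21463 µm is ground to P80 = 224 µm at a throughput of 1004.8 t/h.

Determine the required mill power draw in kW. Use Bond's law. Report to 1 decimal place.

W = 10·Wi·(P80^(-½) − F80^(-½))
W = 10·15.2·(1/√224 − 1/√21463) = 10·15.2·(0.059989) = 9.1184 kWh/t
P = W·T = 9.1184·1004.8 = 9162.2 kW

P = 9162.2 kW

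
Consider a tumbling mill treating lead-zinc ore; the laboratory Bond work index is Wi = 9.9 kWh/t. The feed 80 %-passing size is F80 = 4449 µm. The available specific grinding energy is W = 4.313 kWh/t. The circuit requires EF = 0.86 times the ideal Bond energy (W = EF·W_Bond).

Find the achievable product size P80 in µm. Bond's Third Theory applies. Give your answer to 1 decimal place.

P80 = 232.0 µm

Bond: W = 10·Wi·(1/√P80 − 1/√F80)
W_Bond = W / EF = 4.313 / 0.86 = 5.0151 kWh/t
P80^-0.5 = F80^-0.5 + W_Bond/(10 Wi)
  = 5.0151/(10·9.9) + 1/√4449 = 0.050658 + 0.014992 = 0.065650
P80 = (1/0.065650)² = 15.2323² = 232.02 µm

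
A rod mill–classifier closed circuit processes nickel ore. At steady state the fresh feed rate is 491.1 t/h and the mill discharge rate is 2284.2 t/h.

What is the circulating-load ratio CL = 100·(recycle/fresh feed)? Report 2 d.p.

CL = 365.12 %

Mill node: discharge = fresh + recycle.
R = M − F = 2284.2 − 491.1 = 1793.1 t/h
CL = 100·R/F = 100·1793.1/491.1 = 365.12 %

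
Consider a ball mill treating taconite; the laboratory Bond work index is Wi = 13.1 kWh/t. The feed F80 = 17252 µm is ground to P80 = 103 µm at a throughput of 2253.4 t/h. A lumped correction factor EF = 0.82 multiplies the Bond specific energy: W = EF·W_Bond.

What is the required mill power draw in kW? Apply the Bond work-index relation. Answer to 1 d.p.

P = 22008.0 kW

W = 10·Wi·[P80^(−½) − F80^(−½)]
W = 10·13.1·(1/√103 − 1/√17252) = 10·13.1·(0.090919) = 11.9105 kWh/t
W_actual = 0.82 × 11.9105 = 9.7666 kWh/t
P = W·T = 9.7666·2253.4 = 22008.0 kW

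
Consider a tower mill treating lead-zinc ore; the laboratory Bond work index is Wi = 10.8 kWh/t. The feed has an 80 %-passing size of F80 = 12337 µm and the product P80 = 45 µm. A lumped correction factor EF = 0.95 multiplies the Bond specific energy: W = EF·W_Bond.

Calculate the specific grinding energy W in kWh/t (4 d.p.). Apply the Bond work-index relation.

W = 14.3710 kWh/t

W = 10·Wi·(P80^(-½) − F80^(-½))
1/√45 = 0.149071;  1/√12337 = 0.009003
W = 10·10.8·(0.149071 − 0.009003) = 15.1273 kWh/t
Corrected W = EF·W_Bond = 0.95·15.1273 = 14.3710 kWh/t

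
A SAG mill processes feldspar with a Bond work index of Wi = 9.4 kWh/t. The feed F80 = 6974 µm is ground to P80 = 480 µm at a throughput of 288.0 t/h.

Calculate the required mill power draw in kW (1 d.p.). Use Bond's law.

W = 10·Wi·(P80^(-½) − F80^(-½))
W = 10·9.4·(1/√480 − 1/√6974) = 10·9.4·(0.033669) = 3.1649 kWh/t
Mill draw = 3.1649 × 288.0 = 911.5 kW

P = 911.5 kW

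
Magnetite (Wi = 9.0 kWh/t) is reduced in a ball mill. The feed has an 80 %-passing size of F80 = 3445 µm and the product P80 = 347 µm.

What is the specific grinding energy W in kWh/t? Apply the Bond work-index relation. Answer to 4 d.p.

W = 3.2981 kWh/t

Bond:  W = 10 Wi (1/√P − 1/√F)
1/√347 = 0.053683;  1/√3445 = 0.017037
W = 10·9.0·(0.053683 − 0.017037) = 3.2981 kWh/t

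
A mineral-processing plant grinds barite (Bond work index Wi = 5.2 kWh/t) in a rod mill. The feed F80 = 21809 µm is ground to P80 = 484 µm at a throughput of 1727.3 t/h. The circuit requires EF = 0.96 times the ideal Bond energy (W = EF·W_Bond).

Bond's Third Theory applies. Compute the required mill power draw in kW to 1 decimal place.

W_Bond = 10·Wi·(1/√P₈₀ − 1/√F₈₀)
W = 10·5.2·(1/√484 − 1/√21809) = 10·5.2·(0.038683) = 2.0115 kWh/t
Apply correction: 2.0115 × 0.96 = 1.9311 kWh/t
Mill draw = 1.9311 × 1727.3 = 3335.5 kW

P = 3335.5 kW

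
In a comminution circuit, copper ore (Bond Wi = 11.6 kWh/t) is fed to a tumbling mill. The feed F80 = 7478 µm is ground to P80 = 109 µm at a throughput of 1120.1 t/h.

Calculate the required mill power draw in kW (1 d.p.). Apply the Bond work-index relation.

P = 10942.7 kW

W = 10 Wi / √P80 − 10 Wi / √F80
W = 10·11.6·(1/√109 − 1/√7478) = 10·11.6·(0.084219) = 9.7694 kWh/t
Mill draw = 9.7694 × 1120.1 = 10942.7 kW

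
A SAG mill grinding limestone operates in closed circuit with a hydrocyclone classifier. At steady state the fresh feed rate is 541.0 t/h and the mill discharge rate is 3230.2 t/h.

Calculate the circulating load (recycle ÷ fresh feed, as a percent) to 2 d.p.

Discharge = new feed + return, hence
R = M − F = 3230.2 − 541.0 = 2689.2 t/h
CL = 100·R/F = 100·2689.2/541.0 = 497.08 %

CL = 497.08 %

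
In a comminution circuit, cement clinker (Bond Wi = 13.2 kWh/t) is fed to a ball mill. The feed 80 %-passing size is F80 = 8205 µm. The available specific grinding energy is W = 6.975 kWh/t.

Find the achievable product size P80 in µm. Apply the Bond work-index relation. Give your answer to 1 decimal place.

W = 10·Wi·(P80^(-½) − F80^(-½))
P80^(−½) = W/(10 Wi) + F80^(−½)
  = 6.9750/(10·13.2) + 1/√8205 = 0.052841 + 0.011040 = 0.063881
P80 = (1/0.063881)² = 15.6542² = 245.05 µm

P80 = 245.1 µm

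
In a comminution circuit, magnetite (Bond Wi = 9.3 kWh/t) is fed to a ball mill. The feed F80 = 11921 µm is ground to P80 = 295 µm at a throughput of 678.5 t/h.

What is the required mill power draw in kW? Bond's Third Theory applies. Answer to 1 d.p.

Bond:  W = 10 Wi (1/√P − 1/√F)
W = 10·9.3·(1/√295 − 1/√11921) = 10·9.3·(0.049063) = 4.5629 kWh/t
P = W·T = 4.5629·678.5 = 3095.9 kW

P = 3095.9 kW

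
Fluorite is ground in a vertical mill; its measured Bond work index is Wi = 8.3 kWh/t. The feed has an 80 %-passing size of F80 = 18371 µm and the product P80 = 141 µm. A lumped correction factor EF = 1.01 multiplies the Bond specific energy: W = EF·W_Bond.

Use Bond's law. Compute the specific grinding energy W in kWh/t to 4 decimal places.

W = 6.4413 kWh/t

W = 10 Wi (1/√P80 − 1/√F80)  [Bond]
1/√141 = 0.084215;  1/√18371 = 0.007378
W = 10·8.3·(0.084215 − 0.007378) = 6.3775 kWh/t
W_actual = 1.01 × 6.3775 = 6.4413 kWh/t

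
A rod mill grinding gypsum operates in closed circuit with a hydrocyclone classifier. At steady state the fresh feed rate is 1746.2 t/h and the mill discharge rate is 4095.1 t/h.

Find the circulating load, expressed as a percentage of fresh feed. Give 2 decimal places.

Steady state: M = F + R.
R = M − F = 4095.1 − 1746.2 = 2348.9 t/h
CL = 100·R/F = 100·2348.9/1746.2 = 134.51 %

CL = 134.51 %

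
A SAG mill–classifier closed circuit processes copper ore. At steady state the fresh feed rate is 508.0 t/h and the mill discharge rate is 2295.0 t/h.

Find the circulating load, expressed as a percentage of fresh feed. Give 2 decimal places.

CL = 351.77 %

M = F + R at steady state, so:
R = M − F = 2295.0 − 508.0 = 1787.0 t/h
CL = 100·R/F = 100·1787.0/508.0 = 351.77 %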